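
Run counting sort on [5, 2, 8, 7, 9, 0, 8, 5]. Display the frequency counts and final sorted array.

Count array: [1, 0, 1, 0, 0, 2, 0, 1, 2, 1]
(count[i] = number of elements equal to i)
Cumulative count: [1, 1, 2, 2, 2, 4, 4, 5, 7, 8]
Sorted: [0, 2, 5, 5, 7, 8, 8, 9]


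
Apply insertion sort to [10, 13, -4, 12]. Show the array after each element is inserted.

First element 10 is already 'sorted'
Insert 13: shifted 0 elements -> [10, 13, -4, 12]
Insert -4: shifted 2 elements -> [-4, 10, 13, 12]
Insert 12: shifted 1 elements -> [-4, 10, 12, 13]


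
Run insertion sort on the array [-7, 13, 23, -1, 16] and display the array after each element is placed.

First element -7 is already 'sorted'
Insert 13: shifted 0 elements -> [-7, 13, 23, -1, 16]
Insert 23: shifted 0 elements -> [-7, 13, 23, -1, 16]
Insert -1: shifted 2 elements -> [-7, -1, 13, 23, 16]
Insert 16: shifted 1 elements -> [-7, -1, 13, 16, 23]


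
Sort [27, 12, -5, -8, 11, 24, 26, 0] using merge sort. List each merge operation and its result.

Divide and conquer:
  Merge [27] + [12] -> [12, 27]
  Merge [-5] + [-8] -> [-8, -5]
  Merge [12, 27] + [-8, -5] -> [-8, -5, 12, 27]
  Merge [11] + [24] -> [11, 24]
  Merge [26] + [0] -> [0, 26]
  Merge [11, 24] + [0, 26] -> [0, 11, 24, 26]
  Merge [-8, -5, 12, 27] + [0, 11, 24, 26] -> [-8, -5, 0, 11, 12, 24, 26, 27]


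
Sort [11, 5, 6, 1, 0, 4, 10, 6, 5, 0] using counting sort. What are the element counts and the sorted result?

Count array: [2, 1, 0, 0, 1, 2, 2, 0, 0, 0, 1, 1]
(count[i] = number of elements equal to i)
Cumulative count: [2, 3, 3, 3, 4, 6, 8, 8, 8, 8, 9, 10]
Sorted: [0, 0, 1, 4, 5, 5, 6, 6, 10, 11]


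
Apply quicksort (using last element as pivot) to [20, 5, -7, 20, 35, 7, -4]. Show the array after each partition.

Partition 1: pivot=-4 at index 1 -> [-7, -4, 20, 20, 35, 7, 5]
Partition 2: pivot=5 at index 2 -> [-7, -4, 5, 20, 35, 7, 20]
Partition 3: pivot=20 at index 5 -> [-7, -4, 5, 20, 7, 20, 35]
Partition 4: pivot=7 at index 3 -> [-7, -4, 5, 7, 20, 20, 35]


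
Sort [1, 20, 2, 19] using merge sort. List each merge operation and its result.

Divide and conquer:
  Merge [1] + [20] -> [1, 20]
  Merge [2] + [19] -> [2, 19]
  Merge [1, 20] + [2, 19] -> [1, 2, 19, 20]


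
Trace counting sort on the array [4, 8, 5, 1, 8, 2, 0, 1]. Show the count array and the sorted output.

Count array: [1, 2, 1, 0, 1, 1, 0, 0, 2]
(count[i] = number of elements equal to i)
Cumulative count: [1, 3, 4, 4, 5, 6, 6, 6, 8]
Sorted: [0, 1, 1, 2, 4, 5, 8, 8]


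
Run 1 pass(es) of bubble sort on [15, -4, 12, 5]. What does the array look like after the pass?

After pass 1: [-4, 12, 5, 15] (3 swaps)
Total swaps: 3


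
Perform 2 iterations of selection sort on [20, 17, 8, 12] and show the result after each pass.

Pass 1: Select minimum 8 at index 2, swap -> [8, 17, 20, 12]
Pass 2: Select minimum 12 at index 3, swap -> [8, 12, 20, 17]


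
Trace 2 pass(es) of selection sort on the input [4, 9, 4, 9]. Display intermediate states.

Pass 1: Select minimum 4 at index 0, swap -> [4, 9, 4, 9]
Pass 2: Select minimum 4 at index 2, swap -> [4, 4, 9, 9]


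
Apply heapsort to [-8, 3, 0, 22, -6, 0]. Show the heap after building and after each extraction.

Build heap: [22, 3, 0, -8, -6, 0]
Extract 22: [3, 0, 0, -8, -6, 22]
Extract 3: [0, -6, 0, -8, 3, 22]
Extract 0: [0, -6, -8, 0, 3, 22]
Extract 0: [-6, -8, 0, 0, 3, 22]
Extract -6: [-8, -6, 0, 0, 3, 22]


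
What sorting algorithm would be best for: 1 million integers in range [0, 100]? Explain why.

Best choice: Counting sort
Reason: O(n + k) where k=100 is small; linear time beats O(n log n)


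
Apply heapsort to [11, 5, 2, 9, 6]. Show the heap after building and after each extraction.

Build heap: [11, 9, 2, 5, 6]
Extract 11: [9, 6, 2, 5, 11]
Extract 9: [6, 5, 2, 9, 11]
Extract 6: [5, 2, 6, 9, 11]
Extract 5: [2, 5, 6, 9, 11]


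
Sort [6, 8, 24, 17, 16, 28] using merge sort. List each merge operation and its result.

Divide and conquer:
  Merge [8] + [24] -> [8, 24]
  Merge [6] + [8, 24] -> [6, 8, 24]
  Merge [16] + [28] -> [16, 28]
  Merge [17] + [16, 28] -> [16, 17, 28]
  Merge [6, 8, 24] + [16, 17, 28] -> [6, 8, 16, 17, 24, 28]


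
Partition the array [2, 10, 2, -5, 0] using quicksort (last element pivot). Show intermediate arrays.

Partition 1: pivot=0 at index 1 -> [-5, 0, 2, 2, 10]
Partition 2: pivot=10 at index 4 -> [-5, 0, 2, 2, 10]
Partition 3: pivot=2 at index 3 -> [-5, 0, 2, 2, 10]


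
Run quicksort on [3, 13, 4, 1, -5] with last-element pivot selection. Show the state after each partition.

Partition 1: pivot=-5 at index 0 -> [-5, 13, 4, 1, 3]
Partition 2: pivot=3 at index 2 -> [-5, 1, 3, 13, 4]
Partition 3: pivot=4 at index 3 -> [-5, 1, 3, 4, 13]


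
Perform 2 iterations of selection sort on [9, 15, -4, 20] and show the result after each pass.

Pass 1: Select minimum -4 at index 2, swap -> [-4, 15, 9, 20]
Pass 2: Select minimum 9 at index 2, swap -> [-4, 9, 15, 20]


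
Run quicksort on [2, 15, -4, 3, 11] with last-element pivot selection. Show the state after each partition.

Partition 1: pivot=11 at index 3 -> [2, -4, 3, 11, 15]
Partition 2: pivot=3 at index 2 -> [2, -4, 3, 11, 15]
Partition 3: pivot=-4 at index 0 -> [-4, 2, 3, 11, 15]


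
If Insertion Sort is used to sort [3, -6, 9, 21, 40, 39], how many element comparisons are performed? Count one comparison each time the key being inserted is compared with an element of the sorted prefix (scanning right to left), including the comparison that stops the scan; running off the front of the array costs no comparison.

Insert -6: 3 > -6 (shift), reached front = 1 comparison(s) -> [-6, 3, 9, 21, 40, 39]
Insert 9: 3 <= 9 (stop) = 1 comparison(s) -> [-6, 3, 9, 21, 40, 39]
Insert 21: 9 <= 21 (stop) = 1 comparison(s) -> [-6, 3, 9, 21, 40, 39]
Insert 40: 21 <= 40 (stop) = 1 comparison(s) -> [-6, 3, 9, 21, 40, 39]
Insert 39: 40 > 39 (shift), 21 <= 39 (stop) = 2 comparison(s) -> [-6, 3, 9, 21, 39, 40]
Total comparisons: 1 + 1 + 1 + 1 + 2 = 6


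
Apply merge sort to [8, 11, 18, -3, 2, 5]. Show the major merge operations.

Divide and conquer:
  Merge [11] + [18] -> [11, 18]
  Merge [8] + [11, 18] -> [8, 11, 18]
  Merge [2] + [5] -> [2, 5]
  Merge [-3] + [2, 5] -> [-3, 2, 5]
  Merge [8, 11, 18] + [-3, 2, 5] -> [-3, 2, 5, 8, 11, 18]


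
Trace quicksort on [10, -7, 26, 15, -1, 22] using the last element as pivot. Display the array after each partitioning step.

Partition 1: pivot=22 at index 4 -> [10, -7, 15, -1, 22, 26]
Partition 2: pivot=-1 at index 1 -> [-7, -1, 15, 10, 22, 26]
Partition 3: pivot=10 at index 2 -> [-7, -1, 10, 15, 22, 26]


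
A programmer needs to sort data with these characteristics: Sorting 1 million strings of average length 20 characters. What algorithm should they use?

Best choice: MSD radix sort or Mergesort
Reason: MSD radix sort is a non-comparison sort that buckets the strings by successive character positions, running in time proportional to the total number of characters examined rather than O(n log n) string comparisons; mergesort is a stable O(n log n)-comparison alternative that works for arbitrary variable-length keys


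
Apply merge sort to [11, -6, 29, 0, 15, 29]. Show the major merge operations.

Divide and conquer:
  Merge [-6] + [29] -> [-6, 29]
  Merge [11] + [-6, 29] -> [-6, 11, 29]
  Merge [15] + [29] -> [15, 29]
  Merge [0] + [15, 29] -> [0, 15, 29]
  Merge [-6, 11, 29] + [0, 15, 29] -> [-6, 0, 11, 15, 29, 29]


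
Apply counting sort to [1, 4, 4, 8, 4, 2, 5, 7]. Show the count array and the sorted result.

Count array: [0, 1, 1, 0, 3, 1, 0, 1, 1]
(count[i] = number of elements equal to i)
Cumulative count: [0, 1, 2, 2, 5, 6, 6, 7, 8]
Sorted: [1, 2, 4, 4, 4, 5, 7, 8]


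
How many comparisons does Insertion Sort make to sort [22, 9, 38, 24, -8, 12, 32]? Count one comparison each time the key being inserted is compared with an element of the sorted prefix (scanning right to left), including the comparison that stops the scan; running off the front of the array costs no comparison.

Insert 9: 22 > 9 (shift), reached front = 1 comparison(s) -> [9, 22, 38, 24, -8, 12, 32]
Insert 38: 22 <= 38 (stop) = 1 comparison(s) -> [9, 22, 38, 24, -8, 12, 32]
Insert 24: 38 > 24 (shift), 22 <= 24 (stop) = 2 comparison(s) -> [9, 22, 24, 38, -8, 12, 32]
Insert -8: 38 > -8 (shift), 24 > -8 (shift), 22 > -8 (shift), 9 > -8 (shift), reached front = 4 comparison(s) -> [-8, 9, 22, 24, 38, 12, 32]
Insert 12: 38 > 12 (shift), 24 > 12 (shift), 22 > 12 (shift), 9 <= 12 (stop) = 4 comparison(s) -> [-8, 9, 12, 22, 24, 38, 32]
Insert 32: 38 > 32 (shift), 24 <= 32 (stop) = 2 comparison(s) -> [-8, 9, 12, 22, 24, 32, 38]
Total comparisons: 1 + 1 + 2 + 4 + 4 + 2 = 14


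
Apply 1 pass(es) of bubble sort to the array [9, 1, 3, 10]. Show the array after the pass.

After pass 1: [1, 3, 9, 10] (2 swaps)
Total swaps: 2


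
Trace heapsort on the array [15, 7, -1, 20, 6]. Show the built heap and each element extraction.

Build heap: [20, 15, -1, 7, 6]
Extract 20: [15, 7, -1, 6, 20]
Extract 15: [7, 6, -1, 15, 20]
Extract 7: [6, -1, 7, 15, 20]
Extract 6: [-1, 6, 7, 15, 20]


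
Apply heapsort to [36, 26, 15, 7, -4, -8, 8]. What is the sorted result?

Build heap: [36, 26, 15, 7, -4, -8, 8]
Extract 36: [26, 8, 15, 7, -4, -8, 36]
Extract 26: [15, 8, -8, 7, -4, 26, 36]
Extract 15: [8, 7, -8, -4, 15, 26, 36]
Extract 8: [7, -4, -8, 8, 15, 26, 36]
Extract 7: [-4, -8, 7, 8, 15, 26, 36]
Extract -4: [-8, -4, 7, 8, 15, 26, 36]


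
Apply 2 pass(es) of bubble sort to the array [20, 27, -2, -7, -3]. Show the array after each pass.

After pass 1: [20, -2, -7, -3, 27] (3 swaps)
After pass 2: [-2, -7, -3, 20, 27] (3 swaps)
Total swaps: 6


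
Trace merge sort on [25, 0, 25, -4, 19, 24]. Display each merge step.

Divide and conquer:
  Merge [0] + [25] -> [0, 25]
  Merge [25] + [0, 25] -> [0, 25, 25]
  Merge [19] + [24] -> [19, 24]
  Merge [-4] + [19, 24] -> [-4, 19, 24]
  Merge [0, 25, 25] + [-4, 19, 24] -> [-4, 0, 19, 24, 25, 25]


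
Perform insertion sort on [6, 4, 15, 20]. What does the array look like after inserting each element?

First element 6 is already 'sorted'
Insert 4: shifted 1 elements -> [4, 6, 15, 20]
Insert 15: shifted 0 elements -> [4, 6, 15, 20]
Insert 20: shifted 0 elements -> [4, 6, 15, 20]


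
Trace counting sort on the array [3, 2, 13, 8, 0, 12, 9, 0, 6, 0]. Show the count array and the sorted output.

Count array: [3, 0, 1, 1, 0, 0, 1, 0, 1, 1, 0, 0, 1, 1]
(count[i] = number of elements equal to i)
Cumulative count: [3, 3, 4, 5, 5, 5, 6, 6, 7, 8, 8, 8, 9, 10]
Sorted: [0, 0, 0, 2, 3, 6, 8, 9, 12, 13]


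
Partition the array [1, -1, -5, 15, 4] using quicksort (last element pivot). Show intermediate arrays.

Partition 1: pivot=4 at index 3 -> [1, -1, -5, 4, 15]
Partition 2: pivot=-5 at index 0 -> [-5, -1, 1, 4, 15]
Partition 3: pivot=1 at index 2 -> [-5, -1, 1, 4, 15]


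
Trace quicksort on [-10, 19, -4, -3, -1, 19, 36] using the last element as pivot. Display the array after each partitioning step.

Partition 1: pivot=36 at index 6 -> [-10, 19, -4, -3, -1, 19, 36]
Partition 2: pivot=19 at index 5 -> [-10, 19, -4, -3, -1, 19, 36]
Partition 3: pivot=-1 at index 3 -> [-10, -4, -3, -1, 19, 19, 36]
Partition 4: pivot=-3 at index 2 -> [-10, -4, -3, -1, 19, 19, 36]
Partition 5: pivot=-4 at index 1 -> [-10, -4, -3, -1, 19, 19, 36]


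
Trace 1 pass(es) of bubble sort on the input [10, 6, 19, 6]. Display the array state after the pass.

After pass 1: [6, 10, 6, 19] (2 swaps)
Total swaps: 2


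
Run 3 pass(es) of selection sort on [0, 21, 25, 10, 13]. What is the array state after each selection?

Pass 1: Select minimum 0 at index 0, swap -> [0, 21, 25, 10, 13]
Pass 2: Select minimum 10 at index 3, swap -> [0, 10, 25, 21, 13]
Pass 3: Select minimum 13 at index 4, swap -> [0, 10, 13, 21, 25]


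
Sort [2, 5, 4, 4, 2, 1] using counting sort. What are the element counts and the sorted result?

Count array: [0, 1, 2, 0, 2, 1]
(count[i] = number of elements equal to i)
Cumulative count: [0, 1, 3, 3, 5, 6]
Sorted: [1, 2, 2, 4, 4, 5]


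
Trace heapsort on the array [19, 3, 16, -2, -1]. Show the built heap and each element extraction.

Build heap: [19, 3, 16, -2, -1]
Extract 19: [16, 3, -1, -2, 19]
Extract 16: [3, -2, -1, 16, 19]
Extract 3: [-1, -2, 3, 16, 19]
Extract -1: [-2, -1, 3, 16, 19]


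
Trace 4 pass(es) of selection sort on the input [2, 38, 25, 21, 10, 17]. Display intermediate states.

Pass 1: Select minimum 2 at index 0, swap -> [2, 38, 25, 21, 10, 17]
Pass 2: Select minimum 10 at index 4, swap -> [2, 10, 25, 21, 38, 17]
Pass 3: Select minimum 17 at index 5, swap -> [2, 10, 17, 21, 38, 25]
Pass 4: Select minimum 21 at index 3, swap -> [2, 10, 17, 21, 38, 25]


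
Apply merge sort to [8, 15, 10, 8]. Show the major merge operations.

Divide and conquer:
  Merge [8] + [15] -> [8, 15]
  Merge [10] + [8] -> [8, 10]
  Merge [8, 15] + [8, 10] -> [8, 8, 10, 15]


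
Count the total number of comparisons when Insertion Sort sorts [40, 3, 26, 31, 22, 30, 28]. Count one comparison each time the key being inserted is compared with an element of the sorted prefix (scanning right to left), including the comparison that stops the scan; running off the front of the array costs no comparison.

Insert 3: 40 > 3 (shift), reached front = 1 comparison(s) -> [3, 40, 26, 31, 22, 30, 28]
Insert 26: 40 > 26 (shift), 3 <= 26 (stop) = 2 comparison(s) -> [3, 26, 40, 31, 22, 30, 28]
Insert 31: 40 > 31 (shift), 26 <= 31 (stop) = 2 comparison(s) -> [3, 26, 31, 40, 22, 30, 28]
Insert 22: 40 > 22 (shift), 31 > 22 (shift), 26 > 22 (shift), 3 <= 22 (stop) = 4 comparison(s) -> [3, 22, 26, 31, 40, 30, 28]
Insert 30: 40 > 30 (shift), 31 > 30 (shift), 26 <= 30 (stop) = 3 comparison(s) -> [3, 22, 26, 30, 31, 40, 28]
Insert 28: 40 > 28 (shift), 31 > 28 (shift), 30 > 28 (shift), 26 <= 28 (stop) = 4 comparison(s) -> [3, 22, 26, 28, 30, 31, 40]
Total comparisons: 1 + 2 + 2 + 4 + 3 + 4 = 16


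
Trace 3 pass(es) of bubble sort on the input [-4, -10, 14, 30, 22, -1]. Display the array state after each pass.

After pass 1: [-10, -4, 14, 22, -1, 30] (3 swaps)
After pass 2: [-10, -4, 14, -1, 22, 30] (1 swaps)
After pass 3: [-10, -4, -1, 14, 22, 30] (1 swaps)
Total swaps: 5


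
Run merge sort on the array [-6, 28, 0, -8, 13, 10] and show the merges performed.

Divide and conquer:
  Merge [28] + [0] -> [0, 28]
  Merge [-6] + [0, 28] -> [-6, 0, 28]
  Merge [13] + [10] -> [10, 13]
  Merge [-8] + [10, 13] -> [-8, 10, 13]
  Merge [-6, 0, 28] + [-8, 10, 13] -> [-8, -6, 0, 10, 13, 28]


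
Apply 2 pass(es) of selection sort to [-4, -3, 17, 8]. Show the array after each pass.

Pass 1: Select minimum -4 at index 0, swap -> [-4, -3, 17, 8]
Pass 2: Select minimum -3 at index 1, swap -> [-4, -3, 17, 8]


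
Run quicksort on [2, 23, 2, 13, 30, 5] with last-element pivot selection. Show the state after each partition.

Partition 1: pivot=5 at index 2 -> [2, 2, 5, 13, 30, 23]
Partition 2: pivot=2 at index 1 -> [2, 2, 5, 13, 30, 23]
Partition 3: pivot=23 at index 4 -> [2, 2, 5, 13, 23, 30]


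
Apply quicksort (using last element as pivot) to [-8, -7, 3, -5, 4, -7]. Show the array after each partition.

Partition 1: pivot=-7 at index 2 -> [-8, -7, -7, -5, 4, 3]
Partition 2: pivot=-7 at index 1 -> [-8, -7, -7, -5, 4, 3]
Partition 3: pivot=3 at index 4 -> [-8, -7, -7, -5, 3, 4]


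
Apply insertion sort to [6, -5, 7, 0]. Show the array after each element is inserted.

First element 6 is already 'sorted'
Insert -5: shifted 1 elements -> [-5, 6, 7, 0]
Insert 7: shifted 0 elements -> [-5, 6, 7, 0]
Insert 0: shifted 2 elements -> [-5, 0, 6, 7]


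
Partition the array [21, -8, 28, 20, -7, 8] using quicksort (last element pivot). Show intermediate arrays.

Partition 1: pivot=8 at index 2 -> [-8, -7, 8, 20, 21, 28]
Partition 2: pivot=-7 at index 1 -> [-8, -7, 8, 20, 21, 28]
Partition 3: pivot=28 at index 5 -> [-8, -7, 8, 20, 21, 28]
Partition 4: pivot=21 at index 4 -> [-8, -7, 8, 20, 21, 28]


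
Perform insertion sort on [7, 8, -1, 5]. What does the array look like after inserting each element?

First element 7 is already 'sorted'
Insert 8: shifted 0 elements -> [7, 8, -1, 5]
Insert -1: shifted 2 elements -> [-1, 7, 8, 5]
Insert 5: shifted 2 elements -> [-1, 5, 7, 8]


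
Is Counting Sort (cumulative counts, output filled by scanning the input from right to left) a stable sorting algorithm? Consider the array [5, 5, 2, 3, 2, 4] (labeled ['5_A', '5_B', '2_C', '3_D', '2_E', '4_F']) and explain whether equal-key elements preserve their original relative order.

Trace Counting Sort on the labeled array (the key is the number; the letter only tracks identity):
  Counts for values 0..5: [0, 0, 2, 1, 1, 2]
  Cumulative counts: [0, 0, 2, 3, 4, 6]
  Scan right to left: place 4_F at output index 3
  Scan right to left: place 2_E at output index 1
  Scan right to left: place 3_D at output index 2
  Scan right to left: place 2_C at output index 0
  Scan right to left: place 5_B at output index 5
  Scan right to left: place 5_A at output index 4
  Output: [2_C, 2_E, 3_D, 4_F, 5_A, 5_B]
Equal keys:
  value 2: originally 2_C, 2_E; after sorting 2_C, 2_E -> order preserved
  value 5: originally 5_A, 5_B; after sorting 5_A, 5_B -> order preserved
All equal keys kept their original relative order. Counting Sort is stable: scanning the input right to left with decreasing cumulative counts places later duplicates at later output positions.
Answer: Stable


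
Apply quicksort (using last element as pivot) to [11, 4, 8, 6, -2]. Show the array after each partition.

Partition 1: pivot=-2 at index 0 -> [-2, 4, 8, 6, 11]
Partition 2: pivot=11 at index 4 -> [-2, 4, 8, 6, 11]
Partition 3: pivot=6 at index 2 -> [-2, 4, 6, 8, 11]


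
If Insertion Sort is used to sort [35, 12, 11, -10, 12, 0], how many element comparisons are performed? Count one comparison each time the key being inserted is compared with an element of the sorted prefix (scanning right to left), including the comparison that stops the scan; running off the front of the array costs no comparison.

Insert 12: 35 > 12 (shift), reached front = 1 comparison(s) -> [12, 35, 11, -10, 12, 0]
Insert 11: 35 > 11 (shift), 12 > 11 (shift), reached front = 2 comparison(s) -> [11, 12, 35, -10, 12, 0]
Insert -10: 35 > -10 (shift), 12 > -10 (shift), 11 > -10 (shift), reached front = 3 comparison(s) -> [-10, 11, 12, 35, 12, 0]
Insert 12: 35 > 12 (shift), 12 <= 12 (stop) = 2 comparison(s) -> [-10, 11, 12, 12, 35, 0]
Insert 0: 35 > 0 (shift), 12 > 0 (shift), 12 > 0 (shift), 11 > 0 (shift), -10 <= 0 (stop) = 5 comparison(s) -> [-10, 0, 11, 12, 12, 35]
Total comparisons: 1 + 2 + 3 + 2 + 5 = 13


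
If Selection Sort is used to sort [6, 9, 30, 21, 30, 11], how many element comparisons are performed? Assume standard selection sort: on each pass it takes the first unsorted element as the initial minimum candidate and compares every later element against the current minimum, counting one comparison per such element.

Pass 1: scan indices 1..5 for the minimum = 5 comparison(s); min is 6, place at index 0 -> [6, 9, 30, 21, 30, 11]
Pass 2: scan indices 2..5 for the minimum = 4 comparison(s); min is 9, place at index 1 -> [6, 9, 30, 21, 30, 11]
Pass 3: scan indices 3..5 for the minimum = 3 comparison(s); min is 11, place at index 2 -> [6, 9, 11, 21, 30, 30]
Pass 4: scan indices 4..5 for the minimum = 2 comparison(s); min is 21, place at index 3 -> [6, 9, 11, 21, 30, 30]
Pass 5: scan indices 5..5 for the minimum = 1 comparison(s); min is 30, place at index 4 -> [6, 9, 11, 21, 30, 30]
Selection sort always scans the whole unsorted suffix, so the count is (n-1) + (n-2) + ... + 1 = n(n-1)/2 = 6*5/2 = 15 regardless of the input order.
Total comparisons: 5 + 4 + 3 + 2 + 1 = 15


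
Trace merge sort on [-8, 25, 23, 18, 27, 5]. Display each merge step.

Divide and conquer:
  Merge [25] + [23] -> [23, 25]
  Merge [-8] + [23, 25] -> [-8, 23, 25]
  Merge [27] + [5] -> [5, 27]
  Merge [18] + [5, 27] -> [5, 18, 27]
  Merge [-8, 23, 25] + [5, 18, 27] -> [-8, 5, 18, 23, 25, 27]


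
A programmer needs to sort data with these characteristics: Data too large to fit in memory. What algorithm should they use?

Best choice: External merge sort
Reason: Minimizes disk I/O by sequential reads/writes


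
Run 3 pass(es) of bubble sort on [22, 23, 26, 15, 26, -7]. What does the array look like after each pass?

After pass 1: [22, 23, 15, 26, -7, 26] (2 swaps)
After pass 2: [22, 15, 23, -7, 26, 26] (2 swaps)
After pass 3: [15, 22, -7, 23, 26, 26] (2 swaps)
Total swaps: 6


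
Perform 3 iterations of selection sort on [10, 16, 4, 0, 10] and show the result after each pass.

Pass 1: Select minimum 0 at index 3, swap -> [0, 16, 4, 10, 10]
Pass 2: Select minimum 4 at index 2, swap -> [0, 4, 16, 10, 10]
Pass 3: Select minimum 10 at index 3, swap -> [0, 4, 10, 16, 10]


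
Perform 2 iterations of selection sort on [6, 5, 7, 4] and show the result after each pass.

Pass 1: Select minimum 4 at index 3, swap -> [4, 5, 7, 6]
Pass 2: Select minimum 5 at index 1, swap -> [4, 5, 7, 6]


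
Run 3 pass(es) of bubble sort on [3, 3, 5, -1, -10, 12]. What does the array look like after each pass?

After pass 1: [3, 3, -1, -10, 5, 12] (2 swaps)
After pass 2: [3, -1, -10, 3, 5, 12] (2 swaps)
After pass 3: [-1, -10, 3, 3, 5, 12] (2 swaps)
Total swaps: 6


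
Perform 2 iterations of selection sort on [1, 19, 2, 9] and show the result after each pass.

Pass 1: Select minimum 1 at index 0, swap -> [1, 19, 2, 9]
Pass 2: Select minimum 2 at index 2, swap -> [1, 2, 19, 9]


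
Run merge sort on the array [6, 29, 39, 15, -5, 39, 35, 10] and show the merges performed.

Divide and conquer:
  Merge [6] + [29] -> [6, 29]
  Merge [39] + [15] -> [15, 39]
  Merge [6, 29] + [15, 39] -> [6, 15, 29, 39]
  Merge [-5] + [39] -> [-5, 39]
  Merge [35] + [10] -> [10, 35]
  Merge [-5, 39] + [10, 35] -> [-5, 10, 35, 39]
  Merge [6, 15, 29, 39] + [-5, 10, 35, 39] -> [-5, 6, 10, 15, 29, 35, 39, 39]


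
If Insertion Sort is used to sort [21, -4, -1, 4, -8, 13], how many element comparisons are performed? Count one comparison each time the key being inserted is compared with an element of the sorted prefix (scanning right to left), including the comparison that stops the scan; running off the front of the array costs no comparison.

Insert -4: 21 > -4 (shift), reached front = 1 comparison(s) -> [-4, 21, -1, 4, -8, 13]
Insert -1: 21 > -1 (shift), -4 <= -1 (stop) = 2 comparison(s) -> [-4, -1, 21, 4, -8, 13]
Insert 4: 21 > 4 (shift), -1 <= 4 (stop) = 2 comparison(s) -> [-4, -1, 4, 21, -8, 13]
Insert -8: 21 > -8 (shift), 4 > -8 (shift), -1 > -8 (shift), -4 > -8 (shift), reached front = 4 comparison(s) -> [-8, -4, -1, 4, 21, 13]
Insert 13: 21 > 13 (shift), 4 <= 13 (stop) = 2 comparison(s) -> [-8, -4, -1, 4, 13, 21]
Total comparisons: 1 + 2 + 2 + 4 + 2 = 11


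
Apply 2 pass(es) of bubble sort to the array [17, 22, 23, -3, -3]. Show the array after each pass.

After pass 1: [17, 22, -3, -3, 23] (2 swaps)
After pass 2: [17, -3, -3, 22, 23] (2 swaps)
Total swaps: 4


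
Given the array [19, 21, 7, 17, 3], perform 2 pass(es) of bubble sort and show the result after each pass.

After pass 1: [19, 7, 17, 3, 21] (3 swaps)
After pass 2: [7, 17, 3, 19, 21] (3 swaps)
Total swaps: 6


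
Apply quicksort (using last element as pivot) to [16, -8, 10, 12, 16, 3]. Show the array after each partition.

Partition 1: pivot=3 at index 1 -> [-8, 3, 10, 12, 16, 16]
Partition 2: pivot=16 at index 5 -> [-8, 3, 10, 12, 16, 16]
Partition 3: pivot=16 at index 4 -> [-8, 3, 10, 12, 16, 16]
Partition 4: pivot=12 at index 3 -> [-8, 3, 10, 12, 16, 16]


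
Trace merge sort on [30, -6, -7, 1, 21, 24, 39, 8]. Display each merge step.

Divide and conquer:
  Merge [30] + [-6] -> [-6, 30]
  Merge [-7] + [1] -> [-7, 1]
  Merge [-6, 30] + [-7, 1] -> [-7, -6, 1, 30]
  Merge [21] + [24] -> [21, 24]
  Merge [39] + [8] -> [8, 39]
  Merge [21, 24] + [8, 39] -> [8, 21, 24, 39]
  Merge [-7, -6, 1, 30] + [8, 21, 24, 39] -> [-7, -6, 1, 8, 21, 24, 30, 39]


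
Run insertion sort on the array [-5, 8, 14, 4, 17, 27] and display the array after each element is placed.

First element -5 is already 'sorted'
Insert 8: shifted 0 elements -> [-5, 8, 14, 4, 17, 27]
Insert 14: shifted 0 elements -> [-5, 8, 14, 4, 17, 27]
Insert 4: shifted 2 elements -> [-5, 4, 8, 14, 17, 27]
Insert 17: shifted 0 elements -> [-5, 4, 8, 14, 17, 27]
Insert 27: shifted 0 elements -> [-5, 4, 8, 14, 17, 27]


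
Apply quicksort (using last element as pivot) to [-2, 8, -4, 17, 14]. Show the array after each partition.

Partition 1: pivot=14 at index 3 -> [-2, 8, -4, 14, 17]
Partition 2: pivot=-4 at index 0 -> [-4, 8, -2, 14, 17]
Partition 3: pivot=-2 at index 1 -> [-4, -2, 8, 14, 17]


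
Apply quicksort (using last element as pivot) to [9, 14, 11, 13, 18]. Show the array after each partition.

Partition 1: pivot=18 at index 4 -> [9, 14, 11, 13, 18]
Partition 2: pivot=13 at index 2 -> [9, 11, 13, 14, 18]
Partition 3: pivot=11 at index 1 -> [9, 11, 13, 14, 18]


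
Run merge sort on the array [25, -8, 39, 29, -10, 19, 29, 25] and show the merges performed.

Divide and conquer:
  Merge [25] + [-8] -> [-8, 25]
  Merge [39] + [29] -> [29, 39]
  Merge [-8, 25] + [29, 39] -> [-8, 25, 29, 39]
  Merge [-10] + [19] -> [-10, 19]
  Merge [29] + [25] -> [25, 29]
  Merge [-10, 19] + [25, 29] -> [-10, 19, 25, 29]
  Merge [-8, 25, 29, 39] + [-10, 19, 25, 29] -> [-10, -8, 19, 25, 25, 29, 29, 39]


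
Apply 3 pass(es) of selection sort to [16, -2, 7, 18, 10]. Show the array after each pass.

Pass 1: Select minimum -2 at index 1, swap -> [-2, 16, 7, 18, 10]
Pass 2: Select minimum 7 at index 2, swap -> [-2, 7, 16, 18, 10]
Pass 3: Select minimum 10 at index 4, swap -> [-2, 7, 10, 18, 16]


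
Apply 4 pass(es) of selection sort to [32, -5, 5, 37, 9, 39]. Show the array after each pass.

Pass 1: Select minimum -5 at index 1, swap -> [-5, 32, 5, 37, 9, 39]
Pass 2: Select minimum 5 at index 2, swap -> [-5, 5, 32, 37, 9, 39]
Pass 3: Select minimum 9 at index 4, swap -> [-5, 5, 9, 37, 32, 39]
Pass 4: Select minimum 32 at index 4, swap -> [-5, 5, 9, 32, 37, 39]


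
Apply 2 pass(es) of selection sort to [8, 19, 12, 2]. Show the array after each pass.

Pass 1: Select minimum 2 at index 3, swap -> [2, 19, 12, 8]
Pass 2: Select minimum 8 at index 3, swap -> [2, 8, 12, 19]


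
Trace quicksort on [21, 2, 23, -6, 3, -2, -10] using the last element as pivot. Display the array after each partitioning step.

Partition 1: pivot=-10 at index 0 -> [-10, 2, 23, -6, 3, -2, 21]
Partition 2: pivot=21 at index 5 -> [-10, 2, -6, 3, -2, 21, 23]
Partition 3: pivot=-2 at index 2 -> [-10, -6, -2, 3, 2, 21, 23]
Partition 4: pivot=2 at index 3 -> [-10, -6, -2, 2, 3, 21, 23]


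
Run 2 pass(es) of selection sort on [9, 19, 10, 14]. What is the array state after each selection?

Pass 1: Select minimum 9 at index 0, swap -> [9, 19, 10, 14]
Pass 2: Select minimum 10 at index 2, swap -> [9, 10, 19, 14]


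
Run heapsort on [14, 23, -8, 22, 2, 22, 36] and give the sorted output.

Build heap: [36, 23, 22, 22, 2, 14, -8]
Extract 36: [23, 22, 22, -8, 2, 14, 36]
Extract 23: [22, 14, 22, -8, 2, 23, 36]
Extract 22: [22, 14, 2, -8, 22, 23, 36]
Extract 22: [14, -8, 2, 22, 22, 23, 36]
Extract 14: [2, -8, 14, 22, 22, 23, 36]
Extract 2: [-8, 2, 14, 22, 22, 23, 36]


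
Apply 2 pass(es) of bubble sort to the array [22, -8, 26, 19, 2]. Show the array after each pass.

After pass 1: [-8, 22, 19, 2, 26] (3 swaps)
After pass 2: [-8, 19, 2, 22, 26] (2 swaps)
Total swaps: 5


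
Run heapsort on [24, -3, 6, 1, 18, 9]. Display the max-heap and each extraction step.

Build heap: [24, 18, 9, 1, -3, 6]
Extract 24: [18, 6, 9, 1, -3, 24]
Extract 18: [9, 6, -3, 1, 18, 24]
Extract 9: [6, 1, -3, 9, 18, 24]
Extract 6: [1, -3, 6, 9, 18, 24]
Extract 1: [-3, 1, 6, 9, 18, 24]


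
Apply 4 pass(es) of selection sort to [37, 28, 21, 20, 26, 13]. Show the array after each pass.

Pass 1: Select minimum 13 at index 5, swap -> [13, 28, 21, 20, 26, 37]
Pass 2: Select minimum 20 at index 3, swap -> [13, 20, 21, 28, 26, 37]
Pass 3: Select minimum 21 at index 2, swap -> [13, 20, 21, 28, 26, 37]
Pass 4: Select minimum 26 at index 4, swap -> [13, 20, 21, 26, 28, 37]


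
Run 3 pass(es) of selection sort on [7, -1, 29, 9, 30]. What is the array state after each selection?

Pass 1: Select minimum -1 at index 1, swap -> [-1, 7, 29, 9, 30]
Pass 2: Select minimum 7 at index 1, swap -> [-1, 7, 29, 9, 30]
Pass 3: Select minimum 9 at index 3, swap -> [-1, 7, 9, 29, 30]


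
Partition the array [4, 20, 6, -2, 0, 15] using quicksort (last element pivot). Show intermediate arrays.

Partition 1: pivot=15 at index 4 -> [4, 6, -2, 0, 15, 20]
Partition 2: pivot=0 at index 1 -> [-2, 0, 4, 6, 15, 20]
Partition 3: pivot=6 at index 3 -> [-2, 0, 4, 6, 15, 20]


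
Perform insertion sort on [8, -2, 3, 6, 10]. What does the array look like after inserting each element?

First element 8 is already 'sorted'
Insert -2: shifted 1 elements -> [-2, 8, 3, 6, 10]
Insert 3: shifted 1 elements -> [-2, 3, 8, 6, 10]
Insert 6: shifted 1 elements -> [-2, 3, 6, 8, 10]
Insert 10: shifted 0 elements -> [-2, 3, 6, 8, 10]


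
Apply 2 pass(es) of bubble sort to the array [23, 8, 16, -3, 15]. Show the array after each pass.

After pass 1: [8, 16, -3, 15, 23] (4 swaps)
After pass 2: [8, -3, 15, 16, 23] (2 swaps)
Total swaps: 6


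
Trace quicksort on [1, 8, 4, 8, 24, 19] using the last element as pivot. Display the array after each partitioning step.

Partition 1: pivot=19 at index 4 -> [1, 8, 4, 8, 19, 24]
Partition 2: pivot=8 at index 3 -> [1, 8, 4, 8, 19, 24]
Partition 3: pivot=4 at index 1 -> [1, 4, 8, 8, 19, 24]


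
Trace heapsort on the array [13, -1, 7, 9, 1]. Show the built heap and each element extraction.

Build heap: [13, 9, 7, -1, 1]
Extract 13: [9, 1, 7, -1, 13]
Extract 9: [7, 1, -1, 9, 13]
Extract 7: [1, -1, 7, 9, 13]
Extract 1: [-1, 1, 7, 9, 13]


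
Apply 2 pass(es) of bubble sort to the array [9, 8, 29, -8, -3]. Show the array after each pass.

After pass 1: [8, 9, -8, -3, 29] (3 swaps)
After pass 2: [8, -8, -3, 9, 29] (2 swaps)
Total swaps: 5


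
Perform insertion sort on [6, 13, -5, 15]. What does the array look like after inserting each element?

First element 6 is already 'sorted'
Insert 13: shifted 0 elements -> [6, 13, -5, 15]
Insert -5: shifted 2 elements -> [-5, 6, 13, 15]
Insert 15: shifted 0 elements -> [-5, 6, 13, 15]


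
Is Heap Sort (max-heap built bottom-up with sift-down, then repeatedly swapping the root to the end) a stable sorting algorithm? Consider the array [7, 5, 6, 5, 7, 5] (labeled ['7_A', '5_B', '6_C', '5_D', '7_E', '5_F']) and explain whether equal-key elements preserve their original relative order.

Trace Heap Sort on the labeled array (the key is the number; the letter only tracks identity):
  Build max-heap: [7_A, 7_E, 6_C, 5_D, 5_B, 5_F]
  Swap root 7_A to index 5, re-heapify first 5 -> [7_E, 5_F, 6_C, 5_D, 5_B, 7_A]
  Swap root 7_E to index 4, re-heapify first 4 -> [6_C, 5_F, 5_B, 5_D, 7_E, 7_A]
  Swap root 6_C to index 3, re-heapify first 3 -> [5_D, 5_F, 5_B, 6_C, 7_E, 7_A]
  Swap root 5_D to index 2, re-heapify first 2 -> [5_B, 5_F, 5_D, 6_C, 7_E, 7_A]
  Swap root 5_B to index 1, re-heapify first 1 -> [5_F, 5_B, 5_D, 6_C, 7_E, 7_A]
Final order: [5_F, 5_B, 5_D, 6_C, 7_E, 7_A]
Equal keys:
  value 5: originally 5_B, 5_D, 5_F; after sorting 5_F, 5_B, 5_D -> order changed
  value 7: originally 7_A, 7_E; after sorting 7_E, 7_A -> order changed
Equal keys were reordered, so Heap Sort is not stable: heap construction and root-to-end swaps move elements without regard to the original order of equal keys. (One such input is enough; an unstable sort may happen to preserve order on other inputs, but it gives no guarantee.)
Answer: Not stable


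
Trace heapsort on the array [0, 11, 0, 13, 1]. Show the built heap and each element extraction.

Build heap: [13, 11, 0, 0, 1]
Extract 13: [11, 1, 0, 0, 13]
Extract 11: [1, 0, 0, 11, 13]
Extract 1: [0, 0, 1, 11, 13]
Extract 0: [0, 0, 1, 11, 13]


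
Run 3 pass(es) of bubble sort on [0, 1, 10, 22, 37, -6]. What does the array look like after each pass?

After pass 1: [0, 1, 10, 22, -6, 37] (1 swaps)
After pass 2: [0, 1, 10, -6, 22, 37] (1 swaps)
After pass 3: [0, 1, -6, 10, 22, 37] (1 swaps)
Total swaps: 3


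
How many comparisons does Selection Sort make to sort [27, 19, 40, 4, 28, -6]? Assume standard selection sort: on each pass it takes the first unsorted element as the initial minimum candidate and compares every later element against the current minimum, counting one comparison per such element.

Pass 1: scan indices 1..5 for the minimum = 5 comparison(s); min is -6, place at index 0 -> [-6, 19, 40, 4, 28, 27]
Pass 2: scan indices 2..5 for the minimum = 4 comparison(s); min is 4, place at index 1 -> [-6, 4, 40, 19, 28, 27]
Pass 3: scan indices 3..5 for the minimum = 3 comparison(s); min is 19, place at index 2 -> [-6, 4, 19, 40, 28, 27]
Pass 4: scan indices 4..5 for the minimum = 2 comparison(s); min is 27, place at index 3 -> [-6, 4, 19, 27, 28, 40]
Pass 5: scan indices 5..5 for the minimum = 1 comparison(s); min is 28, place at index 4 -> [-6, 4, 19, 27, 28, 40]
Selection sort always scans the whole unsorted suffix, so the count is (n-1) + (n-2) + ... + 1 = n(n-1)/2 = 6*5/2 = 15 regardless of the input order.
Total comparisons: 5 + 4 + 3 + 2 + 1 = 15


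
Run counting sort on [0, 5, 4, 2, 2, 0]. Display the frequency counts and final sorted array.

Count array: [2, 0, 2, 0, 1, 1]
(count[i] = number of elements equal to i)
Cumulative count: [2, 2, 4, 4, 5, 6]
Sorted: [0, 0, 2, 2, 4, 5]


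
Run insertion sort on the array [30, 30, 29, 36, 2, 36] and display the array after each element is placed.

First element 30 is already 'sorted'
Insert 30: shifted 0 elements -> [30, 30, 29, 36, 2, 36]
Insert 29: shifted 2 elements -> [29, 30, 30, 36, 2, 36]
Insert 36: shifted 0 elements -> [29, 30, 30, 36, 2, 36]
Insert 2: shifted 4 elements -> [2, 29, 30, 30, 36, 36]
Insert 36: shifted 0 elements -> [2, 29, 30, 30, 36, 36]


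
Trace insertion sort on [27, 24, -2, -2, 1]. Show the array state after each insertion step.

First element 27 is already 'sorted'
Insert 24: shifted 1 elements -> [24, 27, -2, -2, 1]
Insert -2: shifted 2 elements -> [-2, 24, 27, -2, 1]
Insert -2: shifted 2 elements -> [-2, -2, 24, 27, 1]
Insert 1: shifted 2 elements -> [-2, -2, 1, 24, 27]


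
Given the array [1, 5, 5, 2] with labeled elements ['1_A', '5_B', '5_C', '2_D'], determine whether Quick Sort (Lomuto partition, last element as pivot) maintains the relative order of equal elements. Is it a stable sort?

Trace Quick Sort on the labeled array (the key is the number; the letter only tracks identity):
  Partition indices 0..3 around pivot 2_D -> [1_A, 2_D, 5_C, 5_B]
  Partition indices 2..3 around pivot 5_B -> [1_A, 2_D, 5_C, 5_B]
Final order: [1_A, 2_D, 5_C, 5_B]
Equal keys:
  value 5: originally 5_B, 5_C; after sorting 5_C, 5_B -> order changed
Equal keys were reordered, so Quick Sort is not stable: partition swaps elements across long distances and can reorder equal keys. (One such input is enough; an unstable sort may happen to preserve order on other inputs, but it gives no guarantee.)
Answer: Not stable


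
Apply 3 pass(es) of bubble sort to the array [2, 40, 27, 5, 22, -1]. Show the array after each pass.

After pass 1: [2, 27, 5, 22, -1, 40] (4 swaps)
After pass 2: [2, 5, 22, -1, 27, 40] (3 swaps)
After pass 3: [2, 5, -1, 22, 27, 40] (1 swaps)
Total swaps: 8


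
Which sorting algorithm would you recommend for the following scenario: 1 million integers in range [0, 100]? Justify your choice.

Best choice: Counting sort
Reason: O(n + k) where k=100 is small; linear time beats O(n log n)


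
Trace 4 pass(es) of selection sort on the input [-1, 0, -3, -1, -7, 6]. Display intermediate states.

Pass 1: Select minimum -7 at index 4, swap -> [-7, 0, -3, -1, -1, 6]
Pass 2: Select minimum -3 at index 2, swap -> [-7, -3, 0, -1, -1, 6]
Pass 3: Select minimum -1 at index 3, swap -> [-7, -3, -1, 0, -1, 6]
Pass 4: Select minimum -1 at index 4, swap -> [-7, -3, -1, -1, 0, 6]


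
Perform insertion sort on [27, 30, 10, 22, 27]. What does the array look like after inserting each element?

First element 27 is already 'sorted'
Insert 30: shifted 0 elements -> [27, 30, 10, 22, 27]
Insert 10: shifted 2 elements -> [10, 27, 30, 22, 27]
Insert 22: shifted 2 elements -> [10, 22, 27, 30, 27]
Insert 27: shifted 1 elements -> [10, 22, 27, 27, 30]


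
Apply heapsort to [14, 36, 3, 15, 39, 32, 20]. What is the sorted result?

Build heap: [39, 36, 32, 15, 14, 3, 20]
Extract 39: [36, 20, 32, 15, 14, 3, 39]
Extract 36: [32, 20, 3, 15, 14, 36, 39]
Extract 32: [20, 15, 3, 14, 32, 36, 39]
Extract 20: [15, 14, 3, 20, 32, 36, 39]
Extract 15: [14, 3, 15, 20, 32, 36, 39]
Extract 14: [3, 14, 15, 20, 32, 36, 39]


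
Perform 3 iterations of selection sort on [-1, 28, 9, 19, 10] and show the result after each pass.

Pass 1: Select minimum -1 at index 0, swap -> [-1, 28, 9, 19, 10]
Pass 2: Select minimum 9 at index 2, swap -> [-1, 9, 28, 19, 10]
Pass 3: Select minimum 10 at index 4, swap -> [-1, 9, 10, 19, 28]


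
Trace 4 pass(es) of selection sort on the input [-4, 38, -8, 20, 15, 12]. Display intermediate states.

Pass 1: Select minimum -8 at index 2, swap -> [-8, 38, -4, 20, 15, 12]
Pass 2: Select minimum -4 at index 2, swap -> [-8, -4, 38, 20, 15, 12]
Pass 3: Select minimum 12 at index 5, swap -> [-8, -4, 12, 20, 15, 38]
Pass 4: Select minimum 15 at index 4, swap -> [-8, -4, 12, 15, 20, 38]


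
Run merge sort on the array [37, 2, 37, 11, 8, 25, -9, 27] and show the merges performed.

Divide and conquer:
  Merge [37] + [2] -> [2, 37]
  Merge [37] + [11] -> [11, 37]
  Merge [2, 37] + [11, 37] -> [2, 11, 37, 37]
  Merge [8] + [25] -> [8, 25]
  Merge [-9] + [27] -> [-9, 27]
  Merge [8, 25] + [-9, 27] -> [-9, 8, 25, 27]
  Merge [2, 11, 37, 37] + [-9, 8, 25, 27] -> [-9, 2, 8, 11, 25, 27, 37, 37]


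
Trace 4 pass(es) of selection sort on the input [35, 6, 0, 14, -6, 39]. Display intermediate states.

Pass 1: Select minimum -6 at index 4, swap -> [-6, 6, 0, 14, 35, 39]
Pass 2: Select minimum 0 at index 2, swap -> [-6, 0, 6, 14, 35, 39]
Pass 3: Select minimum 6 at index 2, swap -> [-6, 0, 6, 14, 35, 39]
Pass 4: Select minimum 14 at index 3, swap -> [-6, 0, 6, 14, 35, 39]


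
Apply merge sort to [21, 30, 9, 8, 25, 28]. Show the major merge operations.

Divide and conquer:
  Merge [30] + [9] -> [9, 30]
  Merge [21] + [9, 30] -> [9, 21, 30]
  Merge [25] + [28] -> [25, 28]
  Merge [8] + [25, 28] -> [8, 25, 28]
  Merge [9, 21, 30] + [8, 25, 28] -> [8, 9, 21, 25, 28, 30]


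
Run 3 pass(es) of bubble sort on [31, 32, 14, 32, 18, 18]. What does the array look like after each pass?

After pass 1: [31, 14, 32, 18, 18, 32] (3 swaps)
After pass 2: [14, 31, 18, 18, 32, 32] (3 swaps)
After pass 3: [14, 18, 18, 31, 32, 32] (2 swaps)
Total swaps: 8


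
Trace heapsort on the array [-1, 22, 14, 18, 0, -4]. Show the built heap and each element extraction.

Build heap: [22, 18, 14, -1, 0, -4]
Extract 22: [18, 0, 14, -1, -4, 22]
Extract 18: [14, 0, -4, -1, 18, 22]
Extract 14: [0, -1, -4, 14, 18, 22]
Extract 0: [-1, -4, 0, 14, 18, 22]
Extract -1: [-4, -1, 0, 14, 18, 22]


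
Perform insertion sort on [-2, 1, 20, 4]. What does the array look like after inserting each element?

First element -2 is already 'sorted'
Insert 1: shifted 0 elements -> [-2, 1, 20, 4]
Insert 20: shifted 0 elements -> [-2, 1, 20, 4]
Insert 4: shifted 1 elements -> [-2, 1, 4, 20]


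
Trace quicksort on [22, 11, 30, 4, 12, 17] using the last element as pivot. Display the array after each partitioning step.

Partition 1: pivot=17 at index 3 -> [11, 4, 12, 17, 30, 22]
Partition 2: pivot=12 at index 2 -> [11, 4, 12, 17, 30, 22]
Partition 3: pivot=4 at index 0 -> [4, 11, 12, 17, 30, 22]
Partition 4: pivot=22 at index 4 -> [4, 11, 12, 17, 22, 30]
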